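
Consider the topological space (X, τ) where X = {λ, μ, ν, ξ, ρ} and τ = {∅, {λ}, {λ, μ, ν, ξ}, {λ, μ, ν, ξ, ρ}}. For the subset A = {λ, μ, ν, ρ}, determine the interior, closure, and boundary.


int(A) = {λ}, cl(A) = {λ, μ, ν, ξ, ρ}, ∂A = {μ, ν, ξ, ρ}.

Closed sets in (X, τ) are complements of opens:
  closed(X, τ) = {∅, {ρ}, {μ, ν, ξ, ρ}, {λ, μ, ν, ξ, ρ}}.
int(A) = ⋃ {U ∈ τ : U ⊆ A}. Opens contained in A: ∅, {λ}.
Taking the union of these: int(A) = {λ}.
cl(A) = ⋂ {C closed : A ⊆ C}. Closed sets containing A: {λ, μ, ν, ξ, ρ}.
Intersecting these: cl(A) = {λ, μ, ν, ξ, ρ}.
∂A = cl(A) ∖ int(A) = {λ, μ, ν, ξ, ρ} ∖ {λ} = {μ, ν, ξ, ρ}.


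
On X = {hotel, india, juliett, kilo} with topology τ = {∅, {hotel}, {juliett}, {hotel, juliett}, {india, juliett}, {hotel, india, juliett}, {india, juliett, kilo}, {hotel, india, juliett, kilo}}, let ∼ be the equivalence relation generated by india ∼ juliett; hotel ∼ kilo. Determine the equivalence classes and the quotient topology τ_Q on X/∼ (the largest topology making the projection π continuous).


X/∼ = {[hotel=kilo], [india=juliett]}; |τ_Q| = 3.

Equivalence classes: [hotel=kilo], [india=juliett].
Quotient map π: X → X/∼ sends hotel ↦ [hotel=kilo], india ↦ [india=juliett], juliett ↦ [india=juliett], kilo ↦ [hotel=kilo].
For each subset V ⊆ X/∼, compute π^{-1}(V) ⊆ X and check whether π^{-1}(V) ∈ τ. V is open in τ_Q iff π^{-1}(V) ∈ τ.
  V = {}: π^{-1}(V) = ∅ ∈ τ ✓.
  V = {[hotel=kilo]}: π^{-1}(V) = {hotel, kilo} ∉ τ ✗.
  V = {[india=juliett]}: π^{-1}(V) = {india, juliett} ∈ τ ✓.
  V = {[hotel=kilo], [india=juliett]}: π^{-1}(V) = {hotel, india, juliett, kilo} ∈ τ ✓.
Open sets in the quotient: τ_Q = {{}, {[india=juliett]}, {[hotel=kilo], [india=juliett]}} (3 elements).


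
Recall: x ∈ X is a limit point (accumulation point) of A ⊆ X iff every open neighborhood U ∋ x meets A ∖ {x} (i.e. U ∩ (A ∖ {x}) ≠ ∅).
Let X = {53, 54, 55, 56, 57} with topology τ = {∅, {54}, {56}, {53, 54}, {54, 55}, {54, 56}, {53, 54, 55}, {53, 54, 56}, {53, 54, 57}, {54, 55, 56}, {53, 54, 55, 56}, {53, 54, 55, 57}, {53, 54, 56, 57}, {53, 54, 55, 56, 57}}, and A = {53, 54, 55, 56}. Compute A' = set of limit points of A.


A' = {53, 55, 57}

For each x ∈ X, list the open sets U ∈ τ with x ∈ U, then check whether U ∩ (A ∖ {x}) ≠ ∅ for every such U.
  x = 53: opens ∋ x are {53, 54}, {53, 54, 55}, {53, 54, 56}, {53, 54, 57}, {53, 54, 55, 56}, {53, 54, 55, 57}, {53, 54, 56, 57}, {53, 54, 55, 56, 57}; each meets A ∖ {53}, so x IS a limit point.
  x = 54: open {54} ∋ x has {54} ∩ (A ∖ {54}) = ∅, so x is NOT a limit point.
  x = 55: opens ∋ x are {54, 55}, {53, 54, 55}, {54, 55, 56}, {53, 54, 55, 56}, {53, 54, 55, 57}, {53, 54, 55, 56, 57}; each meets A ∖ {55}, so x IS a limit point.
  x = 56: open {56} ∋ x has {56} ∩ (A ∖ {56}) = ∅, so x is NOT a limit point.
  x = 57: opens ∋ x are {53, 54, 57}, {53, 54, 55, 57}, {53, 54, 56, 57}, {53, 54, 55, 56, 57}; each meets A ∖ {57}, so x IS a limit point.
Collecting: A' = {53, 55, 57}.


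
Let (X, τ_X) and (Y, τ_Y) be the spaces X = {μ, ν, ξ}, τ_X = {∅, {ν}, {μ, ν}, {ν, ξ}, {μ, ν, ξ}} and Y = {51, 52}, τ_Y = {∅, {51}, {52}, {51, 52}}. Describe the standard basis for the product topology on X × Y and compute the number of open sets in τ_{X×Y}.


Basis B = {∅ × ∅, {ν} × {51}, {ν} × {52}, {μ, ν} × {51}, {μ, ν} × {52}, {ν} × {51, 52}, {ν, ξ} × {51}, {ν, ξ} × {52}, {μ, ν, ξ} × {51}, {μ, ν, ξ} × {52}, {μ, ν} × {51, 52}, {ν, ξ} × {51, 52}, {μ, ν, ξ} × {51, 52}}; |τ_{X×Y}| = 25.

Enumerate products U × V with U ∈ τ_X, V ∈ τ_Y (deduplicated):
  ∅ × ∅ = {} (∅)
  {ν} × {51} = {(ν,51)}
  {ν} × {52} = {(ν,52)}
  {μ, ν} × {51} = {(μ,51), (ν,51)}
  {μ, ν} × {52} = {(μ,52), (ν,52)}
  {ν} × {51, 52} = {(ν,51), (ν,52)}
  {ν, ξ} × {51} = {(ν,51), (ξ,51)}
  {ν, ξ} × {52} = {(ν,52), (ξ,52)}
  {μ, ν, ξ} × {51} = {(μ,51), (ν,51), (ξ,51)}
  {μ, ν, ξ} × {52} = {(μ,52), (ν,52), (ξ,52)}
  {μ, ν} × {51, 52} = {(μ,51), (μ,52), (ν,51), (ν,52)}
  {ν, ξ} × {51, 52} = {(ν,51), (ν,52), (ξ,51), (ξ,52)}
  {μ, ν, ξ} × {51, 52} = {(μ,51), (μ,52), (ν,51), (ν,52), (ξ,51), (ξ,52)}
These 13 distinct sets form the basis B.
Close under arbitrary unions to get τ_{X×Y}; counting gives |τ_{X×Y}| = 25.


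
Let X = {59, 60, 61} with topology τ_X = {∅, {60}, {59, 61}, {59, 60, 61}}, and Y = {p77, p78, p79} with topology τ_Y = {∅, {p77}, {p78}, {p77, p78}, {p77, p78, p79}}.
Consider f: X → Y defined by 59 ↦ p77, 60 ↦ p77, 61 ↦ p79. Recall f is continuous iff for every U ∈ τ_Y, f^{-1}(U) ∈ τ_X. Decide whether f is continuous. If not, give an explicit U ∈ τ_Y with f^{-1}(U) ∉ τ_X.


f is NOT continuous.

Compute f^{-1}(U) for each U ∈ τ_Y:
  U = ∅: f^{-1}(U) = ∅ ∈ τ_X ✓.
  U = {p77}: f^{-1}(U) = {59, 60} ∉ τ_X ✗.
  U = {p78}: f^{-1}(U) = ∅ ∈ τ_X ✓.
  U = {p77, p78}: f^{-1}(U) = {59, 60} ∉ τ_X ✗.
  U = {p77, p78, p79}: f^{-1}(U) = {59, 60, 61} ∈ τ_X ✓.
Found U = {p77} with f^{-1}(U) = {59, 60} not in τ_X. Therefore f is NOT continuous.


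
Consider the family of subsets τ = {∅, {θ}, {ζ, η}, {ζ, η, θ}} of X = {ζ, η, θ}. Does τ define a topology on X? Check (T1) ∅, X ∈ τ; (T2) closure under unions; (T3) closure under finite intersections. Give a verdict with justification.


τ IS a topology on X.

Axiom (T1): ∅ ∈ τ? Yes; X ∈ τ? Yes.
Axiom (T2/T3): check pairwise unions and intersections of members of τ.
All pairwise intersections and unions checked — each lies in τ. Therefore τ satisfies (T1), (T2), (T3): it IS a topology on X.


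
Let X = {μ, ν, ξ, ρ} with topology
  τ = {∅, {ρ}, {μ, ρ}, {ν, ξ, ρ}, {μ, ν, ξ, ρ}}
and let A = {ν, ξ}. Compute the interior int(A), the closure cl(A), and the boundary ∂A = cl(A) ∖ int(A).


int(A) = ∅, cl(A) = {ν, ξ}, ∂A = {ν, ξ}.

Closed sets in (X, τ) are complements of opens:
  closed(X, τ) = {∅, {μ}, {ν, ξ}, {μ, ν, ξ}, {μ, ν, ξ, ρ}}.
int(A) = ⋃ {U ∈ τ : U ⊆ A}. Opens contained in A: ∅.
Taking the union of these: int(A) = ∅.
cl(A) = ⋂ {C closed : A ⊆ C}. Closed sets containing A: {ν, ξ}, {μ, ν, ξ}, {μ, ν, ξ, ρ}.
Intersecting these: cl(A) = {ν, ξ}.
∂A = cl(A) ∖ int(A) = {ν, ξ} ∖ ∅ = {ν, ξ}.


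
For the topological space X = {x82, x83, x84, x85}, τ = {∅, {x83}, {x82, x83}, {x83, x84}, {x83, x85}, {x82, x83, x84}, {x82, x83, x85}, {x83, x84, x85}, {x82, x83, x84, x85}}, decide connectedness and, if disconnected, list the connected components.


(X, τ) is connected.

Find clopen sets (U ∈ τ with X ∖ U ∈ τ):
  U = ∅, X ∖ U = {x82, x83, x84, x85} — both open, so U is clopen.
  U = {x82, x83, x84, x85}, X ∖ U = ∅ — both open, so U is clopen.
Only trivial clopens (∅ and X) exist, so (X, τ) is connected.
Compute connected components by grouping points that agree on all clopens:
  component: {x82, x83, x84, x85}


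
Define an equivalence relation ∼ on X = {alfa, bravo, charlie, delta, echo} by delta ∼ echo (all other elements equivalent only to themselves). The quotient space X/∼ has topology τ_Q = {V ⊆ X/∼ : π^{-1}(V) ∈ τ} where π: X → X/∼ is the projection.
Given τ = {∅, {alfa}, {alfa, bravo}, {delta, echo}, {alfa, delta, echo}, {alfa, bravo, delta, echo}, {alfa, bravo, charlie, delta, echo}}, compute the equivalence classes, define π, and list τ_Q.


X/∼ = {[alfa], [bravo], [charlie], [delta=echo]}; |τ_Q| = 7.

Equivalence classes: [alfa], [bravo], [charlie], [delta=echo].
Quotient map π: X → X/∼ sends alfa ↦ [alfa], bravo ↦ [bravo], charlie ↦ [charlie], delta ↦ [delta=echo], echo ↦ [delta=echo].
For each subset V ⊆ X/∼, compute π^{-1}(V) ⊆ X and check whether π^{-1}(V) ∈ τ. V is open in τ_Q iff π^{-1}(V) ∈ τ.
  V = {}: π^{-1}(V) = ∅ ∈ τ ✓.
  V = {[alfa]}: π^{-1}(V) = {alfa} ∈ τ ✓.
  V = {[bravo]}: π^{-1}(V) = {bravo} ∉ τ ✗.
  V = {[alfa], [bravo]}: π^{-1}(V) = {alfa, bravo} ∈ τ ✓.
  V = {[charlie]}: π^{-1}(V) = {charlie} ∉ τ ✗.
  V = {[alfa], [charlie]}: π^{-1}(V) = {alfa, charlie} ∉ τ ✗.
  V = {[bravo], [charlie]}: π^{-1}(V) = {bravo, charlie} ∉ τ ✗.
  V = {[alfa], [bravo], [charlie]}: π^{-1}(V) = {alfa, bravo, charlie} ∉ τ ✗.
  V = {[delta=echo]}: π^{-1}(V) = {delta, echo} ∈ τ ✓.
  V = {[alfa], [delta=echo]}: π^{-1}(V) = {alfa, delta, echo} ∈ τ ✓.
  V = {[bravo], [delta=echo]}: π^{-1}(V) = {bravo, delta, echo} ∉ τ ✗.
  V = {[alfa], [bravo], [delta=echo]}: π^{-1}(V) = {alfa, bravo, delta, echo} ∈ τ ✓.
  V = {[charlie], [delta=echo]}: π^{-1}(V) = {charlie, delta, echo} ∉ τ ✗.
  V = {[alfa], [charlie], [delta=echo]}: π^{-1}(V) = {alfa, charlie, delta, echo} ∉ τ ✗.
  V = {[bravo], [charlie], [delta=echo]}: π^{-1}(V) = {bravo, charlie, delta, echo} ∉ τ ✗.
  V = {[alfa], [bravo], [charlie], [delta=echo]}: π^{-1}(V) = {alfa, bravo, charlie, delta, echo} ∈ τ ✓.
Open sets in the quotient: τ_Q = {{}, {[alfa]}, {[alfa], [bravo]}, {[delta=echo]}, {[alfa], [delta=echo]}, {[alfa], [bravo], [delta=echo]}, {[alfa], [bravo], [charlie], [delta=echo]}} (7 elements).


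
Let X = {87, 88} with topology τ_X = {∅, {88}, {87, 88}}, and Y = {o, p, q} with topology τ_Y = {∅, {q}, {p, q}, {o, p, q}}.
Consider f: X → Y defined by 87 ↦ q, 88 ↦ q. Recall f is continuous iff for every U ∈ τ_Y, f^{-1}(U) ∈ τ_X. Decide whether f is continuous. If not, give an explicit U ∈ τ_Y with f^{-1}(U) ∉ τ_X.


f IS continuous.

Compute f^{-1}(U) for each U ∈ τ_Y:
  U = ∅: f^{-1}(U) = ∅ ∈ τ_X ✓.
  U = {q}: f^{-1}(U) = {87, 88} ∈ τ_X ✓.
  U = {p, q}: f^{-1}(U) = {87, 88} ∈ τ_X ✓.
  U = {o, p, q}: f^{-1}(U) = {87, 88} ∈ τ_X ✓.
Every preimage lies in τ_X, so f IS continuous.


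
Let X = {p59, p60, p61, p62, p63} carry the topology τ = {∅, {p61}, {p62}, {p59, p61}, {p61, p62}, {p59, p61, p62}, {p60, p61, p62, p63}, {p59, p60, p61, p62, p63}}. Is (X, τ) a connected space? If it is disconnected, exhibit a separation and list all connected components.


(X, τ) is connected.

Find clopen sets (U ∈ τ with X ∖ U ∈ τ):
  U = ∅, X ∖ U = {p59, p60, p61, p62, p63} — both open, so U is clopen.
  U = {p59, p60, p61, p62, p63}, X ∖ U = ∅ — both open, so U is clopen.
Only trivial clopens (∅ and X) exist, so (X, τ) is connected.
Compute connected components by grouping points that agree on all clopens:
  component: {p59, p60, p61, p62, p63}


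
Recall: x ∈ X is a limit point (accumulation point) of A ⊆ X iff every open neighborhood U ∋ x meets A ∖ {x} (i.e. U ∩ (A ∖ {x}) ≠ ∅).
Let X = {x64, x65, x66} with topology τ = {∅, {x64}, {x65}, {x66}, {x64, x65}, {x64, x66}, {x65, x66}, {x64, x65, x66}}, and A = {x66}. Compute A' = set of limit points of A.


A' = ∅

For each x ∈ X, list the open sets U ∈ τ with x ∈ U, then check whether U ∩ (A ∖ {x}) ≠ ∅ for every such U.
  x = x64: open {x64} ∋ x has {x64} ∩ (A ∖ {x64}) = ∅, so x is NOT a limit point.
  x = x65: open {x65} ∋ x has {x65} ∩ (A ∖ {x65}) = ∅, so x is NOT a limit point.
  x = x66: open {x66} ∋ x has {x66} ∩ (A ∖ {x66}) = ∅, so x is NOT a limit point.
Collecting: A' = ∅.


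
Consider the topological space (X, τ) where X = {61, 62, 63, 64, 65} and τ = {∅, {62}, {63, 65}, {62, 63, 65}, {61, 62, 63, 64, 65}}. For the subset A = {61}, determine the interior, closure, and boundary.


int(A) = ∅, cl(A) = {61, 64}, ∂A = {61, 64}.

Closed sets in (X, τ) are complements of opens:
  closed(X, τ) = {∅, {61, 64}, {61, 62, 64}, {61, 63, 64, 65}, {61, 62, 63, 64, 65}}.
int(A) = ⋃ {U ∈ τ : U ⊆ A}. Opens contained in A: ∅.
Taking the union of these: int(A) = ∅.
cl(A) = ⋂ {C closed : A ⊆ C}. Closed sets containing A: {61, 64}, {61, 62, 64}, {61, 63, 64, 65}, {61, 62, 63, 64, 65}.
Intersecting these: cl(A) = {61, 64}.
∂A = cl(A) ∖ int(A) = {61, 64} ∖ ∅ = {61, 64}.


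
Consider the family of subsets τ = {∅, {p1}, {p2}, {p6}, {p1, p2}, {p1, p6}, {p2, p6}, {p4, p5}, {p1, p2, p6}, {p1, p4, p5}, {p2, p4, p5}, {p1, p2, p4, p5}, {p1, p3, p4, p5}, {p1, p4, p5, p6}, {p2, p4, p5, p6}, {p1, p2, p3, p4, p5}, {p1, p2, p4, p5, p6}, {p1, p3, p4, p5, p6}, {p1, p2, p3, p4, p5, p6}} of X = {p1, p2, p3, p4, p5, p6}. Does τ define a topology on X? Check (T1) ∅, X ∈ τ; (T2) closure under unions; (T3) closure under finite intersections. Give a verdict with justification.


τ is NOT a topology on X.

Axiom (T1): ∅ ∈ τ? Yes; X ∈ τ? Yes.
Axiom (T2/T3): check pairwise unions and intersections of members of τ.
Counterexample for (T2): {p6} ∪ {p4, p5} = {p4, p5, p6} ∉ τ. Therefore τ is NOT a topology.


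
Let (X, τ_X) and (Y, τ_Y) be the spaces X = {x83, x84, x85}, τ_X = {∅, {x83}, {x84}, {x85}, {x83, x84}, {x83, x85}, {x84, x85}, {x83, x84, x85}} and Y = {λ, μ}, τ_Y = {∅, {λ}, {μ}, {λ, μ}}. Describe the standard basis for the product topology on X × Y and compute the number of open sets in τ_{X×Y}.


Basis B = {∅ × ∅, {x83} × {λ}, {x83} × {μ}, {x84} × {λ}, {x84} × {μ}, {x85} × {λ}, {x85} × {μ}, {x83} × {λ, μ}, {x83, x84} × {λ}, {x83, x85} × {λ}, {x83, x84} × {μ}, {x83, x85} × {μ}, {x84} × {λ, μ}, {x84, x85} × {λ}, {x84, x85} × {μ}, {x85} × {λ, μ}, {x83, x84, x85} × {λ}, {x83, x84, x85} × {μ}, {x83, x84} × {λ, μ}, {x83, x85} × {λ, μ}, {x84, x85} × {λ, μ}, {x83, x84, x85} × {λ, μ}}; |τ_{X×Y}| = 64.

Enumerate products U × V with U ∈ τ_X, V ∈ τ_Y (deduplicated):
  ∅ × ∅ = {} (∅)
  {x83} × {λ} = {(x83,λ)}
  {x83} × {μ} = {(x83,μ)}
  {x84} × {λ} = {(x84,λ)}
  {x84} × {μ} = {(x84,μ)}
  {x85} × {λ} = {(x85,λ)}
  {x85} × {μ} = {(x85,μ)}
  {x83} × {λ, μ} = {(x83,λ), (x83,μ)}
  {x83, x84} × {λ} = {(x83,λ), (x84,λ)}
  {x83, x85} × {λ} = {(x83,λ), (x85,λ)}
  {x83, x84} × {μ} = {(x83,μ), (x84,μ)}
  {x83, x85} × {μ} = {(x83,μ), (x85,μ)}
  {x84} × {λ, μ} = {(x84,λ), (x84,μ)}
  {x84, x85} × {λ} = {(x84,λ), (x85,λ)}
  {x84, x85} × {μ} = {(x84,μ), (x85,μ)}
  {x85} × {λ, μ} = {(x85,λ), (x85,μ)}
  {x83, x84, x85} × {λ} = {(x83,λ), (x84,λ), (x85,λ)}
  {x83, x84, x85} × {μ} = {(x83,μ), (x84,μ), (x85,μ)}
  {x83, x84} × {λ, μ} = {(x83,λ), (x83,μ), (x84,λ), (x84,μ)}
  {x83, x85} × {λ, μ} = {(x83,λ), (x83,μ), (x85,λ), (x85,μ)}
  {x84, x85} × {λ, μ} = {(x84,λ), (x84,μ), (x85,λ), (x85,μ)}
  {x83, x84, x85} × {λ, μ} = {(x83,λ), (x83,μ), (x84,λ), (x84,μ), (x85,λ), (x85,μ)}
These 22 distinct sets form the basis B.
Close under arbitrary unions to get τ_{X×Y}; counting gives |τ_{X×Y}| = 64.


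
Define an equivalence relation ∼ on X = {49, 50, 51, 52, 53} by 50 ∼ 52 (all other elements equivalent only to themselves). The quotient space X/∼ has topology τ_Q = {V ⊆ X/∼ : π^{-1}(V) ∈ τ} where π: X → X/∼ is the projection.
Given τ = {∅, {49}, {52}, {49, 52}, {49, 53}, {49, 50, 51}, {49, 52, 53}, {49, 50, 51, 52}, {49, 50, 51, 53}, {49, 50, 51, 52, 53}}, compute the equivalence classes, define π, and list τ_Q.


X/∼ = {[49], [50=52], [51], [53]}; |τ_Q| = 5.

Equivalence classes: [49], [50=52], [51], [53].
Quotient map π: X → X/∼ sends 49 ↦ [49], 50 ↦ [50=52], 51 ↦ [51], 52 ↦ [50=52], 53 ↦ [53].
For each subset V ⊆ X/∼, compute π^{-1}(V) ⊆ X and check whether π^{-1}(V) ∈ τ. V is open in τ_Q iff π^{-1}(V) ∈ τ.
  V = {}: π^{-1}(V) = ∅ ∈ τ ✓.
  V = {[49]}: π^{-1}(V) = {49} ∈ τ ✓.
  V = {[50=52]}: π^{-1}(V) = {50, 52} ∉ τ ✗.
  V = {[49], [50=52]}: π^{-1}(V) = {49, 50, 52} ∉ τ ✗.
  V = {[51]}: π^{-1}(V) = {51} ∉ τ ✗.
  V = {[49], [51]}: π^{-1}(V) = {49, 51} ∉ τ ✗.
  V = {[50=52], [51]}: π^{-1}(V) = {50, 51, 52} ∉ τ ✗.
  V = {[49], [50=52], [51]}: π^{-1}(V) = {49, 50, 51, 52} ∈ τ ✓.
  V = {[53]}: π^{-1}(V) = {53} ∉ τ ✗.
  V = {[49], [53]}: π^{-1}(V) = {49, 53} ∈ τ ✓.
  V = {[50=52], [53]}: π^{-1}(V) = {50, 52, 53} ∉ τ ✗.
  V = {[49], [50=52], [53]}: π^{-1}(V) = {49, 50, 52, 53} ∉ τ ✗.
  V = {[51], [53]}: π^{-1}(V) = {51, 53} ∉ τ ✗.
  V = {[49], [51], [53]}: π^{-1}(V) = {49, 51, 53} ∉ τ ✗.
  V = {[50=52], [51], [53]}: π^{-1}(V) = {50, 51, 52, 53} ∉ τ ✗.
  V = {[49], [50=52], [51], [53]}: π^{-1}(V) = {49, 50, 51, 52, 53} ∈ τ ✓.
Open sets in the quotient: τ_Q = {{}, {[49]}, {[49], [50=52], [51]}, {[49], [53]}, {[49], [50=52], [51], [53]}} (5 elements).


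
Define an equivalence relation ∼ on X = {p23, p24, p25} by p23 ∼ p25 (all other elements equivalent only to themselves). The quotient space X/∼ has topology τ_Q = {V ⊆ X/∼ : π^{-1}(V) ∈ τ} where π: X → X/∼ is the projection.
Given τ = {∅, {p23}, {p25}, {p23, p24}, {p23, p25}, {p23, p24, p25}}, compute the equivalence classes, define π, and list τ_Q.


X/∼ = {[p23=p25], [p24]}; |τ_Q| = 3.

Equivalence classes: [p23=p25], [p24].
Quotient map π: X → X/∼ sends p23 ↦ [p23=p25], p24 ↦ [p24], p25 ↦ [p23=p25].
For each subset V ⊆ X/∼, compute π^{-1}(V) ⊆ X and check whether π^{-1}(V) ∈ τ. V is open in τ_Q iff π^{-1}(V) ∈ τ.
  V = {}: π^{-1}(V) = ∅ ∈ τ ✓.
  V = {[p23=p25]}: π^{-1}(V) = {p23, p25} ∈ τ ✓.
  V = {[p24]}: π^{-1}(V) = {p24} ∉ τ ✗.
  V = {[p23=p25], [p24]}: π^{-1}(V) = {p23, p24, p25} ∈ τ ✓.
Open sets in the quotient: τ_Q = {{}, {[p23=p25]}, {[p23=p25], [p24]}} (3 elements).


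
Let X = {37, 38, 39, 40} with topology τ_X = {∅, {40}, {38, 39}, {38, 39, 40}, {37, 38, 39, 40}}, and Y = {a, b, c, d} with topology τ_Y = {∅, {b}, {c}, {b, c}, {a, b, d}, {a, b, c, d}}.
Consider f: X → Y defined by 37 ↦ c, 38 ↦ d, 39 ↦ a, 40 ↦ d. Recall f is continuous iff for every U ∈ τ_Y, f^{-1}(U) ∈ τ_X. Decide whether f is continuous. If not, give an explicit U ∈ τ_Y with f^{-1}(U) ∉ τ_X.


f is NOT continuous.

Compute f^{-1}(U) for each U ∈ τ_Y:
  U = ∅: f^{-1}(U) = ∅ ∈ τ_X ✓.
  U = {b}: f^{-1}(U) = ∅ ∈ τ_X ✓.
  U = {c}: f^{-1}(U) = {37} ∉ τ_X ✗.
  U = {b, c}: f^{-1}(U) = {37} ∉ τ_X ✗.
  U = {a, b, d}: f^{-1}(U) = {38, 39, 40} ∈ τ_X ✓.
  U = {a, b, c, d}: f^{-1}(U) = {37, 38, 39, 40} ∈ τ_X ✓.
Found U = {c} with f^{-1}(U) = {37} not in τ_X. Therefore f is NOT continuous.


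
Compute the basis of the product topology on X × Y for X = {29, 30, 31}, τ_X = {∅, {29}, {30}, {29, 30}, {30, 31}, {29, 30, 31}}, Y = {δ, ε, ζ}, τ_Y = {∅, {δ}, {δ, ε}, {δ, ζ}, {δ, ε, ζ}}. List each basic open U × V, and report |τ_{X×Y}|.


Basis B = {∅ × ∅, {29} × {δ}, {30} × {δ}, {29} × {δ, ε}, {29} × {δ, ζ}, {29, 30} × {δ}, {30} × {δ, ε}, {30} × {δ, ζ}, {30, 31} × {δ}, {29} × {δ, ε, ζ}, {29, 30, 31} × {δ}, {30} × {δ, ε, ζ}, {29, 30} × {δ, ε}, {29, 30} × {δ, ζ}, {30, 31} × {δ, ε}, {30, 31} × {δ, ζ}, {29, 30} × {δ, ε, ζ}, {29, 30, 31} × {δ, ε}, {29, 30, 31} × {δ, ζ}, {30, 31} × {δ, ε, ζ}, {29, 30, 31} × {δ, ε, ζ}}; |τ_{X×Y}| = 70.

Enumerate products U × V with U ∈ τ_X, V ∈ τ_Y (deduplicated):
  ∅ × ∅ = {} (∅)
  {29} × {δ} = {(29,δ)}
  {30} × {δ} = {(30,δ)}
  {29} × {δ, ε} = {(29,δ), (29,ε)}
  {29} × {δ, ζ} = {(29,δ), (29,ζ)}
  {29, 30} × {δ} = {(29,δ), (30,δ)}
  {30} × {δ, ε} = {(30,δ), (30,ε)}
  {30} × {δ, ζ} = {(30,δ), (30,ζ)}
  {30, 31} × {δ} = {(30,δ), (31,δ)}
  {29} × {δ, ε, ζ} = {(29,δ), (29,ε), (29,ζ)}
  {29, 30, 31} × {δ} = {(29,δ), (30,δ), (31,δ)}
  {30} × {δ, ε, ζ} = {(30,δ), (30,ε), (30,ζ)}
  {29, 30} × {δ, ε} = {(29,δ), (29,ε), (30,δ), (30,ε)}
  {29, 30} × {δ, ζ} = {(29,δ), (29,ζ), (30,δ), (30,ζ)}
  {30, 31} × {δ, ε} = {(30,δ), (30,ε), (31,δ), (31,ε)}
  {30, 31} × {δ, ζ} = {(30,δ), (30,ζ), (31,δ), (31,ζ)}
  {29, 30} × {δ, ε, ζ} = {(29,δ), (29,ε), (29,ζ), (30,δ), (30,ε), (30,ζ)}
  {29, 30, 31} × {δ, ε} = {(29,δ), (29,ε), (30,δ), (30,ε), (31,δ), (31,ε)}
  {29, 30, 31} × {δ, ζ} = {(29,δ), (29,ζ), (30,δ), (30,ζ), (31,δ), (31,ζ)}
  {30, 31} × {δ, ε, ζ} = {(30,δ), (30,ε), (30,ζ), (31,δ), (31,ε), (31,ζ)}
  {29, 30, 31} × {δ, ε, ζ} = {(29,δ), (29,ε), (29,ζ), (30,δ), (30,ε), (30,ζ), (31,δ), (31,ε), (31,ζ)}
These 21 distinct sets form the basis B.
Close under arbitrary unions to get τ_{X×Y}; counting gives |τ_{X×Y}| = 70.


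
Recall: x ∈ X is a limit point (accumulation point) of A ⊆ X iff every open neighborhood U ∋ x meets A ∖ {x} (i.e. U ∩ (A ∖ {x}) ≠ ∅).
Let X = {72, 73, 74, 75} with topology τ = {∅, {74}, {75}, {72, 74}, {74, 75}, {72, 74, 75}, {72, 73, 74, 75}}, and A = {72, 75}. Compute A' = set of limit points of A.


A' = {73}

For each x ∈ X, list the open sets U ∈ τ with x ∈ U, then check whether U ∩ (A ∖ {x}) ≠ ∅ for every such U.
  x = 72: open {72, 74} ∋ x has {72, 74} ∩ (A ∖ {72}) = ∅, so x is NOT a limit point.
  x = 73: opens ∋ x are {72, 73, 74, 75}; each meets A ∖ {73}, so x IS a limit point.
  x = 74: open {74} ∋ x has {74} ∩ (A ∖ {74}) = ∅, so x is NOT a limit point.
  x = 75: open {75} ∋ x has {75} ∩ (A ∖ {75}) = ∅, so x is NOT a limit point.
Collecting: A' = {73}.


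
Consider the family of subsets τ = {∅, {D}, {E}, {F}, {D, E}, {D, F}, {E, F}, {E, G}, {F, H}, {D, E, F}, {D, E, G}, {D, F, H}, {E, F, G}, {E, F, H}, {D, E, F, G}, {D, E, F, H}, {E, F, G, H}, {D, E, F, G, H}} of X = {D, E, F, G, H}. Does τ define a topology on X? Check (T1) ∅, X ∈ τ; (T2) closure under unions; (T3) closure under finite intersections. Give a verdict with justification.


τ IS a topology on X.

Axiom (T1): ∅ ∈ τ? Yes; X ∈ τ? Yes.
Axiom (T2/T3): check pairwise unions and intersections of members of τ.
All pairwise intersections and unions checked — each lies in τ. Therefore τ satisfies (T1), (T2), (T3): it IS a topology on X.


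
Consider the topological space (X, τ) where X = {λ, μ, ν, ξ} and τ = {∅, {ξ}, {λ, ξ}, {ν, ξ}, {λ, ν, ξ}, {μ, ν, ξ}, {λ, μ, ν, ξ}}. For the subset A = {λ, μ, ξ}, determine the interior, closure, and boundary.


int(A) = {λ, ξ}, cl(A) = {λ, μ, ν, ξ}, ∂A = {μ, ν}.

Closed sets in (X, τ) are complements of opens:
  closed(X, τ) = {∅, {λ}, {μ}, {λ, μ}, {μ, ν}, {λ, μ, ν}, {λ, μ, ν, ξ}}.
int(A) = ⋃ {U ∈ τ : U ⊆ A}. Opens contained in A: ∅, {ξ}, {λ, ξ}.
Taking the union of these: int(A) = {λ, ξ}.
cl(A) = ⋂ {C closed : A ⊆ C}. Closed sets containing A: {λ, μ, ν, ξ}.
Intersecting these: cl(A) = {λ, μ, ν, ξ}.
∂A = cl(A) ∖ int(A) = {λ, μ, ν, ξ} ∖ {λ, ξ} = {μ, ν}.


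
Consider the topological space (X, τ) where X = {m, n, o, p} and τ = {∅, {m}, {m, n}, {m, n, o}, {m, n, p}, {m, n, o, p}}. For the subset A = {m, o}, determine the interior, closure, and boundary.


int(A) = {m}, cl(A) = {m, n, o, p}, ∂A = {n, o, p}.

Closed sets in (X, τ) are complements of opens:
  closed(X, τ) = {∅, {o}, {p}, {o, p}, {n, o, p}, {m, n, o, p}}.
int(A) = ⋃ {U ∈ τ : U ⊆ A}. Opens contained in A: ∅, {m}.
Taking the union of these: int(A) = {m}.
cl(A) = ⋂ {C closed : A ⊆ C}. Closed sets containing A: {m, n, o, p}.
Intersecting these: cl(A) = {m, n, o, p}.
∂A = cl(A) ∖ int(A) = {m, n, o, p} ∖ {m} = {n, o, p}.


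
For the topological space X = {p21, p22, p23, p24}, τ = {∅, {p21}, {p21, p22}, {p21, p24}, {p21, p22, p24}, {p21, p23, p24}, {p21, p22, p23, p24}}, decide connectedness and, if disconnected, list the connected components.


(X, τ) is connected.

Find clopen sets (U ∈ τ with X ∖ U ∈ τ):
  U = ∅, X ∖ U = {p21, p22, p23, p24} — both open, so U is clopen.
  U = {p21, p22, p23, p24}, X ∖ U = ∅ — both open, so U is clopen.
Only trivial clopens (∅ and X) exist, so (X, τ) is connected.
Compute connected components by grouping points that agree on all clopens:
  component: {p21, p22, p23, p24}


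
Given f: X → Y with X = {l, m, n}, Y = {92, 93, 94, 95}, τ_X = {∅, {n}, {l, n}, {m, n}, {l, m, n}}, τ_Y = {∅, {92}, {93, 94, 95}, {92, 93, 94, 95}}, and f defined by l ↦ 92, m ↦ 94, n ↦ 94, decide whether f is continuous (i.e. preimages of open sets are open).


f is NOT continuous.

Compute f^{-1}(U) for each U ∈ τ_Y:
  U = ∅: f^{-1}(U) = ∅ ∈ τ_X ✓.
  U = {92}: f^{-1}(U) = {l} ∉ τ_X ✗.
  U = {93, 94, 95}: f^{-1}(U) = {m, n} ∈ τ_X ✓.
  U = {92, 93, 94, 95}: f^{-1}(U) = {l, m, n} ∈ τ_X ✓.
Found U = {92} with f^{-1}(U) = {l} not in τ_X. Therefore f is NOT continuous.


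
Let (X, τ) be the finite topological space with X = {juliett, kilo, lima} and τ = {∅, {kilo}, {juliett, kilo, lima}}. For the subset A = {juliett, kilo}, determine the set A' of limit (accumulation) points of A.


A' = {juliett, lima}

For each x ∈ X, list the open sets U ∈ τ with x ∈ U, then check whether U ∩ (A ∖ {x}) ≠ ∅ for every such U.
  x = juliett: opens ∋ x are {juliett, kilo, lima}; each meets A ∖ {juliett}, so x IS a limit point.
  x = kilo: open {kilo} ∋ x has {kilo} ∩ (A ∖ {kilo}) = ∅, so x is NOT a limit point.
  x = lima: opens ∋ x are {juliett, kilo, lima}; each meets A ∖ {lima}, so x IS a limit point.
Collecting: A' = {juliett, lima}.


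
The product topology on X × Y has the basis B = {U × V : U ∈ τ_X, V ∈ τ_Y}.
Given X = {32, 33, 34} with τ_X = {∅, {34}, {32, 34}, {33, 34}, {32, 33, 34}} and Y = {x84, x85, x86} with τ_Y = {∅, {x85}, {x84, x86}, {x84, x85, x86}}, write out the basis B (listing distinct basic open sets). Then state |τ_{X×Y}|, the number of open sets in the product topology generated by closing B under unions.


Basis B = {∅ × ∅, {34} × {x85}, {32, 34} × {x85}, {33, 34} × {x85}, {34} × {x84, x86}, {32, 33, 34} × {x85}, {34} × {x84, x85, x86}, {32, 34} × {x84, x86}, {33, 34} × {x84, x86}, {32, 34} × {x84, x85, x86}, {32, 33, 34} × {x84, x86}, {33, 34} × {x84, x85, x86}, {32, 33, 34} × {x84, x85, x86}}; |τ_{X×Y}| = 25.

Enumerate products U × V with U ∈ τ_X, V ∈ τ_Y (deduplicated):
  ∅ × ∅ = {} (∅)
  {34} × {x85} = {(34,x85)}
  {32, 34} × {x85} = {(32,x85), (34,x85)}
  {33, 34} × {x85} = {(33,x85), (34,x85)}
  {34} × {x84, x86} = {(34,x84), (34,x86)}
  {32, 33, 34} × {x85} = {(32,x85), (33,x85), (34,x85)}
  {34} × {x84, x85, x86} = {(34,x84), (34,x85), (34,x86)}
  {32, 34} × {x84, x86} = {(32,x84), (32,x86), (34,x84), (34,x86)}
  {33, 34} × {x84, x86} = {(33,x84), (33,x86), (34,x84), (34,x86)}
  {32, 34} × {x84, x85, x86} = {(32,x84), (32,x85), (32,x86), (34,x84), (34,x85), (34,x86)}
  {32, 33, 34} × {x84, x86} = {(32,x84), (32,x86), (33,x84), (33,x86), (34,x84), (34,x86)}
  {33, 34} × {x84, x85, x86} = {(33,x84), (33,x85), (33,x86), (34,x84), (34,x85), (34,x86)}
  {32, 33, 34} × {x84, x85, x86} = {(32,x84), (32,x85), (32,x86), (33,x84), (33,x85), (33,x86), (34,x84), (34,x85), (34,x86)}
These 13 distinct sets form the basis B.
Close under arbitrary unions to get τ_{X×Y}; counting gives |τ_{X×Y}| = 25.


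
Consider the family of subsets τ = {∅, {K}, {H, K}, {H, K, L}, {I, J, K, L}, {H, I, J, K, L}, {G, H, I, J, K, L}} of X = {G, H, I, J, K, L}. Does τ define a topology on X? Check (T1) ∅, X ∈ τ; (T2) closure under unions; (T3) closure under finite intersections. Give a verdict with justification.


τ is NOT a topology on X.

Axiom (T1): ∅ ∈ τ? Yes; X ∈ τ? Yes.
Axiom (T2/T3): check pairwise unions and intersections of members of τ.
Counterexample for (T3): {H, K, L} ∩ {I, J, K, L} = {K, L} ∉ τ. Therefore τ is NOT a topology.


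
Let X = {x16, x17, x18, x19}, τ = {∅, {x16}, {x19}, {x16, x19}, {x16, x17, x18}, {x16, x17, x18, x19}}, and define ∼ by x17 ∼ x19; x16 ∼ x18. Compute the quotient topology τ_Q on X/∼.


X/∼ = {[x16=x18], [x17=x19]}; |τ_Q| = 2.

Equivalence classes: [x16=x18], [x17=x19].
Quotient map π: X → X/∼ sends x16 ↦ [x16=x18], x17 ↦ [x17=x19], x18 ↦ [x16=x18], x19 ↦ [x17=x19].
For each subset V ⊆ X/∼, compute π^{-1}(V) ⊆ X and check whether π^{-1}(V) ∈ τ. V is open in τ_Q iff π^{-1}(V) ∈ τ.
  V = {}: π^{-1}(V) = ∅ ∈ τ ✓.
  V = {[x16=x18]}: π^{-1}(V) = {x16, x18} ∉ τ ✗.
  V = {[x17=x19]}: π^{-1}(V) = {x17, x19} ∉ τ ✗.
  V = {[x16=x18], [x17=x19]}: π^{-1}(V) = {x16, x17, x18, x19} ∈ τ ✓.
Open sets in the quotient: τ_Q = {{}, {[x16=x18], [x17=x19]}} (2 elements).


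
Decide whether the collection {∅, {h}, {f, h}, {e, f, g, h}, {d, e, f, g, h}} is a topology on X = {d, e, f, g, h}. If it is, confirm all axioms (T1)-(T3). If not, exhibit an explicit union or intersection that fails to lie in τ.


τ IS a topology on X.

Axiom (T1): ∅ ∈ τ? Yes; X ∈ τ? Yes.
Axiom (T2/T3): check pairwise unions and intersections of members of τ.
All pairwise intersections and unions checked — each lies in τ. Therefore τ satisfies (T1), (T2), (T3): it IS a topology on X.


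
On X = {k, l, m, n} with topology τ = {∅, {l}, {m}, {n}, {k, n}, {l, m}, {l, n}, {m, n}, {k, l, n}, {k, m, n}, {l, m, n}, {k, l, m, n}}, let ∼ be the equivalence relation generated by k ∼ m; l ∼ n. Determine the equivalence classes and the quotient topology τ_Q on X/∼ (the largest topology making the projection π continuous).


X/∼ = {[k=m], [l=n]}; |τ_Q| = 3.

Equivalence classes: [k=m], [l=n].
Quotient map π: X → X/∼ sends k ↦ [k=m], l ↦ [l=n], m ↦ [k=m], n ↦ [l=n].
For each subset V ⊆ X/∼, compute π^{-1}(V) ⊆ X and check whether π^{-1}(V) ∈ τ. V is open in τ_Q iff π^{-1}(V) ∈ τ.
  V = {}: π^{-1}(V) = ∅ ∈ τ ✓.
  V = {[k=m]}: π^{-1}(V) = {k, m} ∉ τ ✗.
  V = {[l=n]}: π^{-1}(V) = {l, n} ∈ τ ✓.
  V = {[k=m], [l=n]}: π^{-1}(V) = {k, l, m, n} ∈ τ ✓.
Open sets in the quotient: τ_Q = {{}, {[l=n]}, {[k=m], [l=n]}} (3 elements).


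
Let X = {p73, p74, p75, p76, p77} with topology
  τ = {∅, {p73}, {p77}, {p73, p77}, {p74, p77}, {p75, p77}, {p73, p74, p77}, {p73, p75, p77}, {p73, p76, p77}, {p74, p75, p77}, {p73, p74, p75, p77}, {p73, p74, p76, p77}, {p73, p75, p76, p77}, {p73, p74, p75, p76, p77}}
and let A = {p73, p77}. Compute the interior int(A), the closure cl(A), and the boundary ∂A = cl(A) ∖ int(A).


int(A) = {p73, p77}, cl(A) = {p73, p74, p75, p76, p77}, ∂A = {p74, p75, p76}.

Closed sets in (X, τ) are complements of opens:
  closed(X, τ) = {∅, {p74}, {p75}, {p76}, {p73, p76}, {p74, p75}, {p74, p76}, {p75, p76}, {p73, p74, p76}, {p73, p75, p76}, {p74, p75, p76}, {p73, p74, p75, p76}, {p74, p75, p76, p77}, {p73, p74, p75, p76, p77}}.
int(A) = ⋃ {U ∈ τ : U ⊆ A}. Opens contained in A: ∅, {p73}, {p77}, {p73, p77}.
Taking the union of these: int(A) = {p73, p77}.
cl(A) = ⋂ {C closed : A ⊆ C}. Closed sets containing A: {p73, p74, p75, p76, p77}.
Intersecting these: cl(A) = {p73, p74, p75, p76, p77}.
∂A = cl(A) ∖ int(A) = {p73, p74, p75, p76, p77} ∖ {p73, p77} = {p74, p75, p76}.


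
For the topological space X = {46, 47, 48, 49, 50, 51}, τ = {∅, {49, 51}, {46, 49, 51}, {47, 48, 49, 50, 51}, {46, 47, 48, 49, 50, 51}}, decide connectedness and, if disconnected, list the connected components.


(X, τ) is connected.

Find clopen sets (U ∈ τ with X ∖ U ∈ τ):
  U = ∅, X ∖ U = {46, 47, 48, 49, 50, 51} — both open, so U is clopen.
  U = {46, 47, 48, 49, 50, 51}, X ∖ U = ∅ — both open, so U is clopen.
Only trivial clopens (∅ and X) exist, so (X, τ) is connected.
Compute connected components by grouping points that agree on all clopens:
  component: {46, 47, 48, 49, 50, 51}


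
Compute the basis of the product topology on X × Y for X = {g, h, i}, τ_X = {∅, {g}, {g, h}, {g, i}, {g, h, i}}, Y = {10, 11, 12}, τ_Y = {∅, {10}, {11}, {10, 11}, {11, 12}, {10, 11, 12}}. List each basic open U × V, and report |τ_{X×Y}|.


Basis B = {∅ × ∅, {g} × {10}, {g} × {11}, {g} × {10, 11}, {g, h} × {10}, {g, i} × {10}, {g} × {11, 12}, {g, h} × {11}, {g, i} × {11}, {g} × {10, 11, 12}, {g, h, i} × {10}, {g, h, i} × {11}, {g, h} × {10, 11}, {g, i} × {10, 11}, {g, h} × {11, 12}, {g, i} × {11, 12}, {g, h} × {10, 11, 12}, {g, i} × {10, 11, 12}, {g, h, i} × {10, 11}, {g, h, i} × {11, 12}, {g, h, i} × {10, 11, 12}}; |τ_{X×Y}| = 70.

Enumerate products U × V with U ∈ τ_X, V ∈ τ_Y (deduplicated):
  ∅ × ∅ = {} (∅)
  {g} × {10} = {(g,10)}
  {g} × {11} = {(g,11)}
  {g} × {10, 11} = {(g,10), (g,11)}
  {g, h} × {10} = {(g,10), (h,10)}
  {g, i} × {10} = {(g,10), (i,10)}
  {g} × {11, 12} = {(g,11), (g,12)}
  {g, h} × {11} = {(g,11), (h,11)}
  {g, i} × {11} = {(g,11), (i,11)}
  {g} × {10, 11, 12} = {(g,10), (g,11), (g,12)}
  {g, h, i} × {10} = {(g,10), (h,10), (i,10)}
  {g, h, i} × {11} = {(g,11), (h,11), (i,11)}
  {g, h} × {10, 11} = {(g,10), (g,11), (h,10), (h,11)}
  {g, i} × {10, 11} = {(g,10), (g,11), (i,10), (i,11)}
  {g, h} × {11, 12} = {(g,11), (g,12), (h,11), (h,12)}
  {g, i} × {11, 12} = {(g,11), (g,12), (i,11), (i,12)}
  {g, h} × {10, 11, 12} = {(g,10), (g,11), (g,12), (h,10), (h,11), (h,12)}
  {g, i} × {10, 11, 12} = {(g,10), (g,11), (g,12), (i,10), (i,11), (i,12)}
  {g, h, i} × {10, 11} = {(g,10), (g,11), (h,10), (h,11), (i,10), (i,11)}
  {g, h, i} × {11, 12} = {(g,11), (g,12), (h,11), (h,12), (i,11), (i,12)}
  {g, h, i} × {10, 11, 12} = {(g,10), (g,11), (g,12), (h,10), (h,11), (h,12), (i,10), (i,11), (i,12)}
These 21 distinct sets form the basis B.
Close under arbitrary unions to get τ_{X×Y}; counting gives |τ_{X×Y}| = 70.


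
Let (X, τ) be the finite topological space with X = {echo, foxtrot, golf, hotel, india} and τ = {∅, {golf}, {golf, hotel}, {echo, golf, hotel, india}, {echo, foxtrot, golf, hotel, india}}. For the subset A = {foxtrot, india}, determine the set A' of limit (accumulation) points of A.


A' = {echo, foxtrot}

For each x ∈ X, list the open sets U ∈ τ with x ∈ U, then check whether U ∩ (A ∖ {x}) ≠ ∅ for every such U.
  x = echo: opens ∋ x are {echo, golf, hotel, india}, {echo, foxtrot, golf, hotel, india}; each meets A ∖ {echo}, so x IS a limit point.
  x = foxtrot: opens ∋ x are {echo, foxtrot, golf, hotel, india}; each meets A ∖ {foxtrot}, so x IS a limit point.
  x = golf: open {golf} ∋ x has {golf} ∩ (A ∖ {golf}) = ∅, so x is NOT a limit point.
  x = hotel: open {golf, hotel} ∋ x has {golf, hotel} ∩ (A ∖ {hotel}) = ∅, so x is NOT a limit point.
  x = india: open {echo, golf, hotel, india} ∋ x has {echo, golf, hotel, india} ∩ (A ∖ {india}) = ∅, so x is NOT a limit point.
Collecting: A' = {echo, foxtrot}.


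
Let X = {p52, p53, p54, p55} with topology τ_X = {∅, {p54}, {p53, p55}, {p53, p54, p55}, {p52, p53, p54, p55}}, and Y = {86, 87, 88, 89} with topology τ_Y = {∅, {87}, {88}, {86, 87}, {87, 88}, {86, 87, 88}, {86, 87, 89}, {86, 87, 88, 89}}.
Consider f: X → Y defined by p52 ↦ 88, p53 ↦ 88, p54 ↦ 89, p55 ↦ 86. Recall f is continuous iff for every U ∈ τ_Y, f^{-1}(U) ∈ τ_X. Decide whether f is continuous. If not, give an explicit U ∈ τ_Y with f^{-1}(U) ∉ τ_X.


f is NOT continuous.

Compute f^{-1}(U) for each U ∈ τ_Y:
  U = ∅: f^{-1}(U) = ∅ ∈ τ_X ✓.
  U = {87}: f^{-1}(U) = ∅ ∈ τ_X ✓.
  U = {88}: f^{-1}(U) = {p52, p53} ∉ τ_X ✗.
  U = {86, 87}: f^{-1}(U) = {p55} ∉ τ_X ✗.
  U = {87, 88}: f^{-1}(U) = {p52, p53} ∉ τ_X ✗.
  U = {86, 87, 88}: f^{-1}(U) = {p52, p53, p55} ∉ τ_X ✗.
  U = {86, 87, 89}: f^{-1}(U) = {p54, p55} ∉ τ_X ✗.
  U = {86, 87, 88, 89}: f^{-1}(U) = {p52, p53, p54, p55} ∈ τ_X ✓.
Found U = {88} with f^{-1}(U) = {p52, p53} not in τ_X. Therefore f is NOT continuous.


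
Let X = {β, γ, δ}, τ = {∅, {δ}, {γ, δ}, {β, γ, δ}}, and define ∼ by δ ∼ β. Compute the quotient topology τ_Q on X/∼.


X/∼ = {[β=δ], [γ]}; |τ_Q| = 2.

Equivalence classes: [β=δ], [γ].
Quotient map π: X → X/∼ sends β ↦ [β=δ], γ ↦ [γ], δ ↦ [β=δ].
For each subset V ⊆ X/∼, compute π^{-1}(V) ⊆ X and check whether π^{-1}(V) ∈ τ. V is open in τ_Q iff π^{-1}(V) ∈ τ.
  V = {}: π^{-1}(V) = ∅ ∈ τ ✓.
  V = {[β=δ]}: π^{-1}(V) = {β, δ} ∉ τ ✗.
  V = {[γ]}: π^{-1}(V) = {γ} ∉ τ ✗.
  V = {[β=δ], [γ]}: π^{-1}(V) = {β, γ, δ} ∈ τ ✓.
Open sets in the quotient: τ_Q = {{}, {[β=δ], [γ]}} (2 elements).


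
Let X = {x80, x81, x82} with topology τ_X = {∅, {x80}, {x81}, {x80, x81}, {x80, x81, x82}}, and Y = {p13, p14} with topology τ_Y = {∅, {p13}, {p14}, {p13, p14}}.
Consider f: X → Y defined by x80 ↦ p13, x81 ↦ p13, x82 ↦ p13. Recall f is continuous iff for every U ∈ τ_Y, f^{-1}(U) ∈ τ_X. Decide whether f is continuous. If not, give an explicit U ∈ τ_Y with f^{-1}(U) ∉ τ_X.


f IS continuous.

Compute f^{-1}(U) for each U ∈ τ_Y:
  U = ∅: f^{-1}(U) = ∅ ∈ τ_X ✓.
  U = {p13}: f^{-1}(U) = {x80, x81, x82} ∈ τ_X ✓.
  U = {p14}: f^{-1}(U) = ∅ ∈ τ_X ✓.
  U = {p13, p14}: f^{-1}(U) = {x80, x81, x82} ∈ τ_X ✓.
Every preimage lies in τ_X, so f IS continuous.


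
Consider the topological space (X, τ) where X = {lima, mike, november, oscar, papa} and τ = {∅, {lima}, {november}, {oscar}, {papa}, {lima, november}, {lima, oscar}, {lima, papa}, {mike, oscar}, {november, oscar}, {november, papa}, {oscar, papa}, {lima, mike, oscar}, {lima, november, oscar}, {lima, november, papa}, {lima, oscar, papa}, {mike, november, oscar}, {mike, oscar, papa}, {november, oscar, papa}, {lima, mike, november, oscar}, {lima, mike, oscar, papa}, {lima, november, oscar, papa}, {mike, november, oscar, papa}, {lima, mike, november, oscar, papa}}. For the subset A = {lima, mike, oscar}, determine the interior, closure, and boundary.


int(A) = {lima, mike, oscar}, cl(A) = {lima, mike, oscar}, ∂A = ∅.

Closed sets in (X, τ) are complements of opens:
  closed(X, τ) = {∅, {lima}, {mike}, {november}, {papa}, {lima, mike}, {lima, november}, {lima, papa}, {mike, november}, {mike, oscar}, {mike, papa}, {november, papa}, {lima, mike, november}, {lima, mike, oscar}, {lima, mike, papa}, {lima, november, papa}, {mike, november, oscar}, {mike, november, papa}, {mike, oscar, papa}, {lima, mike, november, oscar}, {lima, mike, november, papa}, {lima, mike, oscar, papa}, {mike, november, oscar, papa}, {lima, mike, november, oscar, papa}}.
int(A) = ⋃ {U ∈ τ : U ⊆ A}. Opens contained in A: ∅, {lima}, {oscar}, {lima, oscar}, {mike, oscar}, {lima, mike, oscar}.
Taking the union of these: int(A) = {lima, mike, oscar}.
cl(A) = ⋂ {C closed : A ⊆ C}. Closed sets containing A: {lima, mike, oscar}, {lima, mike, november, oscar}, {lima, mike, oscar, papa}, {lima, mike, november, oscar, papa}.
Intersecting these: cl(A) = {lima, mike, oscar}.
∂A = cl(A) ∖ int(A) = {lima, mike, oscar} ∖ {lima, mike, oscar} = ∅.


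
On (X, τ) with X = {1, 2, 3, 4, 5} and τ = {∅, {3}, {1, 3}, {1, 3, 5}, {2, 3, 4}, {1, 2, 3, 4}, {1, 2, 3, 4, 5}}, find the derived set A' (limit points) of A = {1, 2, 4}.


A' = {2, 4, 5}

For each x ∈ X, list the open sets U ∈ τ with x ∈ U, then check whether U ∩ (A ∖ {x}) ≠ ∅ for every such U.
  x = 1: open {1, 3} ∋ x has {1, 3} ∩ (A ∖ {1}) = ∅, so x is NOT a limit point.
  x = 2: opens ∋ x are {2, 3, 4}, {1, 2, 3, 4}, {1, 2, 3, 4, 5}; each meets A ∖ {2}, so x IS a limit point.
  x = 3: open {3} ∋ x has {3} ∩ (A ∖ {3}) = ∅, so x is NOT a limit point.
  x = 4: opens ∋ x are {2, 3, 4}, {1, 2, 3, 4}, {1, 2, 3, 4, 5}; each meets A ∖ {4}, so x IS a limit point.
  x = 5: opens ∋ x are {1, 3, 5}, {1, 2, 3, 4, 5}; each meets A ∖ {5}, so x IS a limit point.
Collecting: A' = {2, 4, 5}.


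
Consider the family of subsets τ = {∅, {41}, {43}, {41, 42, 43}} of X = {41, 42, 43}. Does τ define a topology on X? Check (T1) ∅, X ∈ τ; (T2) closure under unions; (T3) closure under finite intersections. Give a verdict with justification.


τ is NOT a topology on X.

Axiom (T1): ∅ ∈ τ? Yes; X ∈ τ? Yes.
Axiom (T2/T3): check pairwise unions and intersections of members of τ.
Counterexample for (T2): {41} ∪ {43} = {41, 43} ∉ τ. Therefore τ is NOT a topology.
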